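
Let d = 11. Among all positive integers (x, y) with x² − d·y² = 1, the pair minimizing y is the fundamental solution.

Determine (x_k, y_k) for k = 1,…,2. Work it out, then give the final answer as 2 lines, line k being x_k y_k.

[3; 3,6] for √11; ℓ=2 ⇒ convergent index 1
step 0: (3, 1)  from 3·(1,0) + (0,1)
step 1: (10, 3)  from 3·(3,1) + (1,0)
(x₁, y₁) = (10, 3);  10² − 11·3² = 1 ✓
(10+3√11)^2 = 199 + 60√11

10 3
199 60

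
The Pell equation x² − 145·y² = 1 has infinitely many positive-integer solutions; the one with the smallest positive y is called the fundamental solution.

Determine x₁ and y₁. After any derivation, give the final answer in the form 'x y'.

289 24

√145 → a₀=12, period (24); ℓ=1 odd so k=1
i=0: a=12 ⇒ p=12, q=1
i=1: a=24 ⇒ p=289, q=24
fundamental: x₁=289, y₁=24  (since 83521 − 145·576 = 1)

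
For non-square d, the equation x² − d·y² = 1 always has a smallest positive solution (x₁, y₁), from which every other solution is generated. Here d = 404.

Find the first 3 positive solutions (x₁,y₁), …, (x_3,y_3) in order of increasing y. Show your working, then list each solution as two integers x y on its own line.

201 10
80801 4020
32481801 1616030

[20; 10,40] for √404; ℓ=2 ⇒ convergent index 1
step 0: (20, 1)  from 20·(1,0) + (0,1)
step 1: (201, 10)  from 10·(20,1) + (1,0)
(x₁, y₁) = (201, 10);  201² − 404·10² = 1 ✓
k=2:  x_2 = 201·201+404·10·10 = 80801,  y_2 = 201·10+10·201 = 4020
k=3:  x_3 = 201·80801+404·10·4020 = 32481801,  y_3 = 201·4020+10·80801 = 1616030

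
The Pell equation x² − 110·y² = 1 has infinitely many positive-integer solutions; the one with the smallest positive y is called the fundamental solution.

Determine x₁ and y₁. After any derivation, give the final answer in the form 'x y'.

√110 → a₀=10, period (2,20); ℓ=2 even so k=1
i=0: a=10 ⇒ p=10, q=1
i=1: a=2 ⇒ p=21, q=2
→ (21, 2).  Check: 21²=441, 110·2²=440, difference 1.

21 2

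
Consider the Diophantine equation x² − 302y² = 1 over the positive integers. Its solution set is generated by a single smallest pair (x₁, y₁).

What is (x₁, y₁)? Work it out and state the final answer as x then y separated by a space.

√302 = [17; 2,1,1,1,4,…,1,2,34, …], period ℓ=16 (even) → k=15
k=0  a_k=17  p_k/q_k = 17/1
k=1  a_k=2  p_k/q_k = 35/2
k=2  a_k=1  p_k/q_k = 52/3
k=3  a_k=1  p_k/q_k = 87/5
k=4  a_k=1  p_k/q_k = 139/8
k=5  a_k=4  p_k/q_k = 643/37
k=6  a_k=2  p_k/q_k = 1425/82
k=7  a_k=1  p_k/q_k = 2068/119
…
k=9  a_k=1  p_k/q_k = 36581/2105
…
k=11  a_k=4  p_k/q_k = 467281/26889
k=12  a_k=1  p_k/q_k = 574956/33085
k=13  a_k=1  p_k/q_k = 1042237/59974
k=14  a_k=1  p_k/q_k = 1617193/93059
k=15  a_k=2  p_k/q_k = 4276623/246092
fundamental: x₁=4276623, y₁=246092  (since 18289504284129 − 302·60561272464 = 1)

4276623 246092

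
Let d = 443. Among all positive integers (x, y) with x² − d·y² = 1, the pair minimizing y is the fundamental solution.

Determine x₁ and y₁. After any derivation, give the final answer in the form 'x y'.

442 21

√443 → a₀=21, period (21,42); ℓ=2 even so k=1
i=0: a=21 ⇒ p=21, q=1
i=1: a=21 ⇒ p=442, q=21
fundamental: x₁=442, y₁=21  (since 195364 − 443·441 = 1)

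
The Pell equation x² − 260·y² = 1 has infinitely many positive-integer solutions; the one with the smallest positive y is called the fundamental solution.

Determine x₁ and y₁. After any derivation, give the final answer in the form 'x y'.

√260 → a₀=16, period (8,32); ℓ=2 even so k=1
step 0: (16, 1)  from 16·(1,0) + (0,1)
step 1: (129, 8)  from 8·(16,1) + (1,0)
fundamental: x₁=129, y₁=8  (since 16641 − 260·64 = 1)

129 8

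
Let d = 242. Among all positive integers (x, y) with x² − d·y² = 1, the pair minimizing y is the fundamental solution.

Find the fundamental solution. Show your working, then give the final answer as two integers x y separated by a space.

√242 = [15; 1,1,3,1,14,1,3,1,1,30, …], period ℓ=10 (even) → k=9
step 0: (15, 1)  from 15·(1,0) + (0,1)
step 1: (16, 1)  from 1·(15,1) + (1,0)
step 2: (31, 2)  from 1·(16,1) + (15,1)
step 3: (109, 7)  from 3·(31,2) + (16,1)
step 4: (140, 9)  from 1·(109,7) + (31,2)
step 5: (2069, 133)  from 14·(140,9) + (109,7)
…
step 7: (8696, 559)  from 3·(2209,142) + (2069,133)
step 8: (10905, 701)  from 1·(8696,559) + (2209,142)
step 9: (19601, 1260)  from 1·(10905,701) + (8696,559)
→ (19601, 1260).  Check: 19601²=384199201, 242·1260²=384199200, difference 1.

19601 1260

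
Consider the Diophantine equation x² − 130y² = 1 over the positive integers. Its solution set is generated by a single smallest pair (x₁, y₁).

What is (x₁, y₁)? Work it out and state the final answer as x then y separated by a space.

[11; 2,2,22] for √130; ℓ=3 ⇒ convergent index 5
i=0: a=11 ⇒ p=11, q=1
…
i=2: a=2 ⇒ p=57, q=5
…
i=4: a=2 ⇒ p=2611, q=229
i=5: a=2 ⇒ p=6499, q=570
→ (6499, 570).  Check: 6499²=42237001, 130·570²=42237000, difference 1.

6499 570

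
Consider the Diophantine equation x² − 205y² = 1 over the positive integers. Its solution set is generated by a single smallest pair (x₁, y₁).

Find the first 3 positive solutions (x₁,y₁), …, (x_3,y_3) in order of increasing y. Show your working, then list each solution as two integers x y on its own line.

√205 = [14; 3,6,1,4,1,6,3,28, …], period ℓ=8 (even) → k=7
a_0=14:  p_0=14·1+0=14,  q_0=14·0+1=1
…
a_2=6:  p_2=6·43+14=272,  q_2=6·3+1=19
…
a_4=4:  p_4=4·315+272=1532,  q_4=4·22+19=107
a_5=1:  p_5=1·1532+315=1847,  q_5=1·107+22=129
a_6=6:  p_6=6·1847+1532=12614,  q_6=6·129+107=881
a_7=3:  p_7=3·12614+1847=39689,  q_7=3·881+129=2772
→ (39689, 2772).  Check: 39689²=1575216721, 205·2772²=1575216720, difference 1.
(39689+2772√205)^2 = 3150433441 + 220035816√205
(39689+2772√205)^3 = 250075105640009 + 17466002999676√205

39689 2772
3150433441 220035816
250075105640009 17466002999676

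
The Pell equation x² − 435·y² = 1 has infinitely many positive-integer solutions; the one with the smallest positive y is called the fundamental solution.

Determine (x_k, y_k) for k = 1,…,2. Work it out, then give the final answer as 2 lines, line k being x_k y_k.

√435 = [20; 1,5,1,40, …], period ℓ=4 (even) → k=3
step 0: (20, 1)  from 20·(1,0) + (0,1)
…
step 2: (125, 6)  from 5·(21,1) + (20,1)
step 3: (146, 7)  from 1·(125,6) + (21,1)
(x₁, y₁) = (146, 7);  146² − 435·7² = 1 ✓
(x_2, y_2) = (146·146 + 435·7·7, 146·7 + 7·146) = (42631, 2044)

146 7
42631 2044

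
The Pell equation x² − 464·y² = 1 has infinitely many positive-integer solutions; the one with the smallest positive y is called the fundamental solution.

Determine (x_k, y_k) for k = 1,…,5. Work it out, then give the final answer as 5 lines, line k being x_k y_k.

9801 455
192119201 8918910
3765920568201 174828473365
73819574785756801 3426987725981820
1447011301184484245001 67175813229867162275

[21; 1,1,5,1,1,1,5,1,1,42] for √464; ℓ=10 ⇒ convergent index 9
a_0=21:  p_0=21·1+0=21,  q_0=21·0+1=1
…
a_2=1:  p_2=1·22+21=43,  q_2=1·1+1=2
…
a_5=1:  p_5=1·280+237=517,  q_5=1·13+11=24
…
a_8=1:  p_8=1·4502+797=5299,  q_8=1·209+37=246
a_9=1:  p_9=1·5299+4502=9801,  q_9=1·246+209=455
(x₁, y₁) = (9801, 455);  9801² − 464·455² = 1 ✓
k=2:  x_2 = 9801·9801+464·455·455 = 192119201,  y_2 = 9801·455+455·9801 = 8918910
k=3:  x_3 = 9801·192119201+464·455·8918910 = 3765920568201,  y_3 = 9801·8918910+455·192119201 = 174828473365
k=4:  x_4 = 9801·3765920568201+464·455·174828473365 = 73819574785756801,  y_4 = 9801·174828473365+455·3765920568201 = 3426987725981820
k=5:  x_5 = 9801·73819574785756801+464·455·3426987725981820 = 1447011301184484245001,  y_5 = 9801·3426987725981820+455·73819574785756801 = 67175813229867162275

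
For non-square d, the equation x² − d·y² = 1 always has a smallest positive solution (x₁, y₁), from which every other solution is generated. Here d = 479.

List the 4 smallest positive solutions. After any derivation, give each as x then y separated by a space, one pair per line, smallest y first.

√479 = [21; 1,7,1,3,2,21,2,3,1,7,1,42, …], period ℓ=12 (even) → k=11
a_0=21:  p_0=21·1+0=21,  q_0=21·0+1=1
…
a_2=7:  p_2=7·22+21=175,  q_2=7·1+1=8
a_3=1:  p_3=1·175+22=197,  q_3=1·8+1=9
a_4=3:  p_4=3·197+175=766,  q_4=3·9+8=35
a_5=2:  p_5=2·766+197=1729,  q_5=2·35+9=79
a_6=21:  p_6=21·1729+766=37075,  q_6=21·79+35=1694
…
a_9=1:  p_9=1·264712+75879=340591,  q_9=1·12095+3467=15562
a_10=7:  p_10=7·340591+264712=2648849,  q_10=7·15562+12095=121029
a_11=1:  p_11=1·2648849+340591=2989440,  q_11=1·121029+15562=136591
(x₁, y₁) = (2989440, 136591);  2989440² − 479·136591² = 1 ✓
k=2:  x_2 = 2989440·2989440+479·136591·136591 = 17873503027199,  y_2 = 2989440·136591+136591·2989440 = 816661198080
k=3:  x_3 = 2989440·17873503027199+479·136591·816661198080 = 106863529779256567680,  y_3 = 2989440·816661198080+136591·17873503027199 = 4882719303976413809
k=4:  x_4 = 2989440·106863529779256567680+479·136591·4882719303976413809 = 638924220926583633867571201,  y_4 = 2989440·4882719303976413809+136591·106863529779256567680 = 29193192792157684333155840

2989440 136591
17873503027199 816661198080
106863529779256567680 4882719303976413809
638924220926583633867571201 29193192792157684333155840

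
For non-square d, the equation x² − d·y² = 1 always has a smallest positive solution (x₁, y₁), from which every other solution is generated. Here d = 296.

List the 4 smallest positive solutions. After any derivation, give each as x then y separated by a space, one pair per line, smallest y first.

√296 = [17; 4,1,7,1,4,34, …], period ℓ=6 (even) → k=5
step 0: (17, 1)  from 17·(1,0) + (0,1)
step 1: (69, 4)  from 4·(17,1) + (1,0)
…
step 4: (757, 44)  from 1·(671,39) + (86,5)
step 5: (3699, 215)  from 4·(757,44) + (671,39)
(x₁, y₁) = (3699, 215);  3699² − 296·215² = 1 ✓
(3699+215√296)^2 = 27365201 + 1590570√296
(3699+215√296)^3 = 202447753299 + 11767036645√296
(3699+215√296)^4 = 1497708451540801 + 87052535509140√296

3699 215
27365201 1590570
202447753299 11767036645
1497708451540801 87052535509140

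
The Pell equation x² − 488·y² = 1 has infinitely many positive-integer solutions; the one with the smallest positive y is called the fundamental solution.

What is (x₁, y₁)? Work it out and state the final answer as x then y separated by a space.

√488 → a₀=22, period (11,44); ℓ=2 even so k=1
k=0  a_k=22  p_k/q_k = 22/1
k=1  a_k=11  p_k/q_k = 243/11
(x₁, y₁) = (243, 11);  243² − 488·11² = 1 ✓

243 11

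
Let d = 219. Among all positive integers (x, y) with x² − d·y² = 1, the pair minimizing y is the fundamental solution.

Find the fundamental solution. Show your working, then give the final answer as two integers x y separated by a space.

[14; 1,3,1,28] for √219; ℓ=4 ⇒ convergent index 3
i=0: a=14 ⇒ p=14, q=1
…
i=2: a=3 ⇒ p=59, q=4
i=3: a=1 ⇒ p=74, q=5
→ (74, 5).  Check: 74²=5476, 219·5²=5475, difference 1.

74 5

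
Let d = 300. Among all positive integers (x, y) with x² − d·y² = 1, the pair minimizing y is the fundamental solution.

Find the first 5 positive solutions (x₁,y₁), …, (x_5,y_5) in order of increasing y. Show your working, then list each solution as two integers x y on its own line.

1351 78
3650401 210756
9863382151 569462634
26650854921601 1538687826312
72010600134783751 4157533937232390

d=300: √d = [17; 3,8,3,34] (ℓ=4, even), read p_3/q_3
k=0  a_k=17  p_k/q_k = 17/1
…
k=2  a_k=8  p_k/q_k = 433/25
k=3  a_k=3  p_k/q_k = 1351/78
fundamental: x₁=1351, y₁=78  (since 1825201 − 300·6084 = 1)
k=2:  x_2 = 1351·1351+300·78·78 = 3650401,  y_2 = 1351·78+78·1351 = 210756
k=3:  x_3 = 1351·3650401+300·78·210756 = 9863382151,  y_3 = 1351·210756+78·3650401 = 569462634
k=4:  x_4 = 1351·9863382151+300·78·569462634 = 26650854921601,  y_4 = 1351·569462634+78·9863382151 = 1538687826312
k=5:  x_5 = 1351·26650854921601+300·78·1538687826312 = 72010600134783751,  y_5 = 1351·1538687826312+78·26650854921601 = 4157533937232390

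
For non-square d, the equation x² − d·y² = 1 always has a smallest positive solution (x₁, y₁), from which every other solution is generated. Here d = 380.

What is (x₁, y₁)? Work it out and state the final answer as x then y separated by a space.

[19; 2,38] for √380; ℓ=2 ⇒ convergent index 1
a_0=19:  p_0=19·1+0=19,  q_0=19·0+1=1
a_1=2:  p_1=2·19+1=39,  q_1=2·1+0=2
→ (39, 2).  Check: 39²=1521, 380·2²=1520, difference 1.

39 2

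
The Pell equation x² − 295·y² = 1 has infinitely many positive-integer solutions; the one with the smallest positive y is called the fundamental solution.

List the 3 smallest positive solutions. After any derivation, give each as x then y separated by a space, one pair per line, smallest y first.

√295 = [17; 5,1,2,3,2,6,2,3,2,1,5,34, …], period ℓ=12 (even) → k=11
k=0  a_k=17  p_k/q_k = 17/1
k=1  a_k=5  p_k/q_k = 86/5
k=2  a_k=1  p_k/q_k = 103/6
k=3  a_k=2  p_k/q_k = 292/17
k=4  a_k=3  p_k/q_k = 979/57
k=5  a_k=2  p_k/q_k = 2250/131
k=6  a_k=6  p_k/q_k = 14479/843
k=7  a_k=2  p_k/q_k = 31208/1817
k=8  a_k=3  p_k/q_k = 108103/6294
k=9  a_k=2  p_k/q_k = 247414/14405
k=10  a_k=1  p_k/q_k = 355517/20699
k=11  a_k=5  p_k/q_k = 2024999/117900
fundamental: x₁=2024999, y₁=117900  (since 4100620950001 − 295·13900410000 = 1)
(2024999+117900√295)^2 = 8201241900001 + 477494764200√295
(2024999+117900√295)^3 = 33215013292518224999 + 1933852840020353700√295

2024999 117900
8201241900001 477494764200
33215013292518224999 1933852840020353700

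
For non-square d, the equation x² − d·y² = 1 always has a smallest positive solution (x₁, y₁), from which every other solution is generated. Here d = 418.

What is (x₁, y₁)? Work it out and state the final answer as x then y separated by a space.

[20; 2,4,20,4,2,40] for √418; ℓ=6 ⇒ convergent index 5
step 0: (20, 1)  from 20·(1,0) + (0,1)
step 1: (41, 2)  from 2·(20,1) + (1,0)
step 2: (184, 9)  from 4·(41,2) + (20,1)
step 3: (3721, 182)  from 20·(184,9) + (41,2)
step 4: (15068, 737)  from 4·(3721,182) + (184,9)
step 5: (33857, 1656)  from 2·(15068,737) + (3721,182)
→ (33857, 1656).  Check: 33857²=1146296449, 418·1656²=1146296448, difference 1.

33857 1656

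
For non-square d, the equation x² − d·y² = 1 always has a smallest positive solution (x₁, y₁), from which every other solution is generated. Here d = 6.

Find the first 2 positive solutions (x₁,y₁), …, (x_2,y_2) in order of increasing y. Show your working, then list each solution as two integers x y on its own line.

√6 → a₀=2, period (2,4); ℓ=2 even so k=1
k=0  a_k=2  p_k/q_k = 2/1
k=1  a_k=2  p_k/q_k = 5/2
→ (5, 2).  Check: 5²=25, 6·2²=24, difference 1.
(5+2√6)^2 = 49 + 20√6

5 2
49 20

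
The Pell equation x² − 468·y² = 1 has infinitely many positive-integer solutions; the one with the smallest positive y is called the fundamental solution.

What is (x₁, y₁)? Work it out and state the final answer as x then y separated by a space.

649 30

√468 → a₀=21, period (1,1,1,2,1,1,1,42); ℓ=8 even so k=7
i=0: a=21 ⇒ p=21, q=1
…
i=6: a=1 ⇒ p=411, q=19
i=7: a=1 ⇒ p=649, q=30
(x₁, y₁) = (649, 30);  649² − 468·30² = 1 ✓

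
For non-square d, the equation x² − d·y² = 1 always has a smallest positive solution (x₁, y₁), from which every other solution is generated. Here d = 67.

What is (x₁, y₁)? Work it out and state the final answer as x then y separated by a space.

√67 = [8; 5,2,1,1,7,1,1,2,5,16, …], period ℓ=10 (even) → k=9
step 0: (8, 1)  from 8·(1,0) + (0,1)
…
step 3: (131, 16)  from 1·(90,11) + (41,5)
step 4: (221, 27)  from 1·(131,16) + (90,11)
…
step 6: (1899, 232)  from 1·(1678,205) + (221,27)
step 7: (3577, 437)  from 1·(1899,232) + (1678,205)
step 8: (9053, 1106)  from 2·(3577,437) + (1899,232)
step 9: (48842, 5967)  from 5·(9053,1106) + (3577,437)
(x₁, y₁) = (48842, 5967);  48842² − 67·5967² = 1 ✓

48842 5967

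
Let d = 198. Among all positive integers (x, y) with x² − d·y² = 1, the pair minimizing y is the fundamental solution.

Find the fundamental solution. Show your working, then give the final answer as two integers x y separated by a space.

√198 = [14; 14,28, …], period ℓ=2 (even) → k=1
a_0=14:  p_0=14·1+0=14,  q_0=14·0+1=1
a_1=14:  p_1=14·14+1=197,  q_1=14·1+0=14
fundamental: x₁=197, y₁=14  (since 38809 − 198·196 = 1)

197 14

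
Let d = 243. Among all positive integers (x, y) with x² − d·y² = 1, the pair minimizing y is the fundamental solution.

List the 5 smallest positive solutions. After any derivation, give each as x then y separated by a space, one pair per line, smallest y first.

d=243: √d = [15; 1,1,2,3,15,3,2,1,1,30] (ℓ=10, even), read p_9/q_9
step 0: (15, 1)  from 15·(1,0) + (0,1)
step 1: (16, 1)  from 1·(15,1) + (1,0)
…
step 5: (4053, 260)  from 15·(265,17) + (78,5)
…
step 7: (28901, 1854)  from 2·(12424,797) + (4053,260)
step 8: (41325, 2651)  from 1·(28901,1854) + (12424,797)
step 9: (70226, 4505)  from 1·(41325,2651) + (28901,1854)
→ (70226, 4505).  Check: 70226²=4931691076, 243·4505²=4931691075, difference 1.
k=2:  x_2 = 70226·70226+243·4505·4505 = 9863382151,  y_2 = 70226·4505+4505·70226 = 632736260
k=3:  x_3 = 70226·9863382151+243·4505·632736260 = 1385331749802026,  y_3 = 70226·632736260+4505·9863382151 = 88869073185015
k=4:  x_4 = 70226·1385331749802026+243·4505·88869073185015 = 194572614913330773601,  y_4 = 70226·88869073185015+4505·1385331749802026 = 12481839066348990520
k=5:  x_5 = 70226·194572614913330773601+243·4505·12481839066348990520 = 27328112908421802064005626,  y_5 = 70226·12481839066348990520+4505·194572614913330773601 = 1753099260457979343330025

70226 4505
9863382151 632736260
1385331749802026 88869073185015
194572614913330773601 12481839066348990520
27328112908421802064005626 1753099260457979343330025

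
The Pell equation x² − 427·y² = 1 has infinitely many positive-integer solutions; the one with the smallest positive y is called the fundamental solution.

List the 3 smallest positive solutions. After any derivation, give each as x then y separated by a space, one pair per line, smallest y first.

√427 → a₀=20, period (1,1,1,40); ℓ=4 even so k=3
a_0=20:  p_0=20·1+0=20,  q_0=20·0+1=1
a_1=1:  p_1=1·20+1=21,  q_1=1·1+0=1
a_2=1:  p_2=1·21+20=41,  q_2=1·1+1=2
a_3=1:  p_3=1·41+21=62,  q_3=1·2+1=3
fundamental: x₁=62, y₁=3  (since 3844 − 427·9 = 1)
(x_2, y_2) = (62·62 + 427·3·3, 62·3 + 3·62) = (7687, 372)
(x_3, y_3) = (62·7687 + 427·3·372, 62·372 + 3·7687) = (953126, 46125)

62 3
7687 372
953126 46125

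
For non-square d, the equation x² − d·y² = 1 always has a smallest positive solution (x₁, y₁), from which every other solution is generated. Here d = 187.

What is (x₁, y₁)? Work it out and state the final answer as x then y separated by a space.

1682 123

[13; 1,2,13,2,1,26] for √187; ℓ=6 ⇒ convergent index 5
a_0=13:  p_0=13·1+0=13,  q_0=13·0+1=1
…
a_2=2:  p_2=2·14+13=41,  q_2=2·1+1=3
…
a_4=2:  p_4=2·547+41=1135,  q_4=2·40+3=83
a_5=1:  p_5=1·1135+547=1682,  q_5=1·83+40=123
(x₁, y₁) = (1682, 123);  1682² − 187·123² = 1 ✓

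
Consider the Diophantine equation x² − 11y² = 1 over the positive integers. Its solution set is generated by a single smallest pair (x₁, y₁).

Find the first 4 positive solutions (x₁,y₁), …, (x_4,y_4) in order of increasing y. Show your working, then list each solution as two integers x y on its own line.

10 3
199 60
3970 1197
79201 23880

√11 = [3; 3,6, …], period ℓ=2 (even) → k=1
a_0=3:  p_0=3·1+0=3,  q_0=3·0+1=1
a_1=3:  p_1=3·3+1=10,  q_1=3·1+0=3
(x₁, y₁) = (10, 3);  10² − 11·3² = 1 ✓
(10+3√11)^2 = 199 + 60√11
(10+3√11)^3 = 3970 + 1197√11
(10+3√11)^4 = 79201 + 23880√11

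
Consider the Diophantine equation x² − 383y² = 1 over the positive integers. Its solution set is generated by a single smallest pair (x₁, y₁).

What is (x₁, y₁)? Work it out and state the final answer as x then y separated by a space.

√383 → a₀=19, period (1,1,3,19,3,1,1,38); ℓ=8 even so k=7
step 0: (19, 1)  from 19·(1,0) + (0,1)
step 1: (20, 1)  from 1·(19,1) + (1,0)
step 2: (39, 2)  from 1·(20,1) + (19,1)
…
step 4: (2642, 135)  from 19·(137,7) + (39,2)
step 5: (8063, 412)  from 3·(2642,135) + (137,7)
step 6: (10705, 547)  from 1·(8063,412) + (2642,135)
step 7: (18768, 959)  from 1·(10705,547) + (8063,412)
fundamental: x₁=18768, y₁=959  (since 352237824 − 383·919681 = 1)

18768 959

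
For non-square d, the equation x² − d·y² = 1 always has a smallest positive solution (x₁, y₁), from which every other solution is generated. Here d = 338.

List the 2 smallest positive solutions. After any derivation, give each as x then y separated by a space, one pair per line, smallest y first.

114243 6214
26102926097 1419812004

√338 → a₀=18, period (2,1,1,2,36); ℓ=5 odd so k=9
i=0: a=18 ⇒ p=18, q=1
i=1: a=2 ⇒ p=37, q=2
…
i=3: a=1 ⇒ p=92, q=5
…
i=5: a=36 ⇒ p=8696, q=473
…
i=7: a=1 ⇒ p=26327, q=1432
i=8: a=1 ⇒ p=43958, q=2391
i=9: a=2 ⇒ p=114243, q=6214
fundamental: x₁=114243, y₁=6214  (since 13051463049 − 338·38613796 = 1)
(x_2, y_2) = (114243·114243 + 338·6214·6214, 114243·6214 + 6214·114243) = (26102926097, 1419812004)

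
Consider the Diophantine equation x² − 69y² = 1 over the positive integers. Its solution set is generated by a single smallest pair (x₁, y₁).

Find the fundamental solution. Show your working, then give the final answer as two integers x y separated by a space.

7775 936

[8; 3,3,1,4,1,3,3,16] for √69; ℓ=8 ⇒ convergent index 7
a_0=8:  p_0=8·1+0=8,  q_0=8·0+1=1
…
a_6=3:  p_6=3·623+515=2384,  q_6=3·75+62=287
a_7=3:  p_7=3·2384+623=7775,  q_7=3·287+75=936
(x₁, y₁) = (7775, 936);  7775² − 69·936² = 1 ✓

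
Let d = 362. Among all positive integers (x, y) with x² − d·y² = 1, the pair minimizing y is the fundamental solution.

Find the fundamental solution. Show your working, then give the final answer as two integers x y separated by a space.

723 38

d=362: √d = [19; 38] (ℓ=1, odd), read p_1/q_1
i=0: a=19 ⇒ p=19, q=1
i=1: a=38 ⇒ p=723, q=38
(x₁, y₁) = (723, 38);  723² − 362·38² = 1 ✓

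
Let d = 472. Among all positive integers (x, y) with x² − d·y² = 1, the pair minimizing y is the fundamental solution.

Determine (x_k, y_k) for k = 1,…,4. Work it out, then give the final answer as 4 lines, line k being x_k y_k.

306917 14127
188396089777 8671632918
115643925371868101 5322943120573485
70986173286526887819457 3267403467465432958572

[21; 1,2,1,1,1,…,2,1,42] for √472; ℓ=14 ⇒ convergent index 13
k=0  a_k=21  p_k/q_k = 21/1
k=1  a_k=1  p_k/q_k = 22/1
…
k=3  a_k=1  p_k/q_k = 87/4
k=4  a_k=1  p_k/q_k = 152/7
k=5  a_k=1  p_k/q_k = 239/11
k=6  a_k=4  p_k/q_k = 1108/51
k=7  a_k=5  p_k/q_k = 5779/266
k=8  a_k=4  p_k/q_k = 24224/1115
…
k=10  a_k=1  p_k/q_k = 54227/2496
…
k=12  a_k=2  p_k/q_k = 222687/10250
k=13  a_k=1  p_k/q_k = 306917/14127
→ (306917, 14127).  Check: 306917²=94198044889, 472·14127²=94198044888, difference 1.
(x_2, y_2) = (306917·306917 + 472·14127·14127, 306917·14127 + 14127·306917) = (188396089777, 8671632918)
(x_3, y_3) = (306917·188396089777 + 472·14127·8671632918, 306917·8671632918 + 14127·188396089777) = (115643925371868101, 5322943120573485)
(x_4, y_4) = (306917·115643925371868101 + 472·14127·5322943120573485, 306917·5322943120573485 + 14127·115643925371868101) = (70986173286526887819457, 3267403467465432958572)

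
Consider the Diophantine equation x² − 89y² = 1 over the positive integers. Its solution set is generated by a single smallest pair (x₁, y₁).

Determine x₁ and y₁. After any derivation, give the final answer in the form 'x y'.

√89 → a₀=9, period (2,3,3,2,18); ℓ=5 odd so k=9
k=0  a_k=9  p_k/q_k = 9/1
k=1  a_k=2  p_k/q_k = 19/2
…
k=5  a_k=18  p_k/q_k = 9217/977
k=6  a_k=2  p_k/q_k = 18934/2007
…
k=8  a_k=3  p_k/q_k = 216991/23001
k=9  a_k=2  p_k/q_k = 500001/53000
(x₁, y₁) = (500001, 53000);  500001² − 89·53000² = 1 ✓

500001 53000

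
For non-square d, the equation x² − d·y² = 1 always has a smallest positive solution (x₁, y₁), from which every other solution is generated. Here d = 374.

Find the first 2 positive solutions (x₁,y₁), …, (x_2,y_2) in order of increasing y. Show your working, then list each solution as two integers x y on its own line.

[19; 2,1,18,1,2,38] for √374; ℓ=6 ⇒ convergent index 5
a_0=19:  p_0=19·1+0=19,  q_0=19·0+1=1
…
a_2=1:  p_2=1·39+19=58,  q_2=1·2+1=3
a_3=18:  p_3=18·58+39=1083,  q_3=18·3+2=56
a_4=1:  p_4=1·1083+58=1141,  q_4=1·56+3=59
a_5=2:  p_5=2·1141+1083=3365,  q_5=2·59+56=174
fundamental: x₁=3365, y₁=174  (since 11323225 − 374·30276 = 1)
k=2:  x_2 = 3365·3365+374·174·174 = 22646449,  y_2 = 3365·174+174·3365 = 1171020

3365 174
22646449 1171020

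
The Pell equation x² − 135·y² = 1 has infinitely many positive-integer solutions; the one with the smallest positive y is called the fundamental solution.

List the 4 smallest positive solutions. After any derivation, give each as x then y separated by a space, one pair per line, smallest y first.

[11; 1,1,1,1,1,1,1,22] for √135; ℓ=8 ⇒ convergent index 7
k=0  a_k=11  p_k/q_k = 11/1
k=1  a_k=1  p_k/q_k = 12/1
k=2  a_k=1  p_k/q_k = 23/2
k=3  a_k=1  p_k/q_k = 35/3
…
k=6  a_k=1  p_k/q_k = 151/13
k=7  a_k=1  p_k/q_k = 244/21
→ (244, 21).  Check: 244²=59536, 135·21²=59535, difference 1.
n=2: (244,21)∘(244,21) = (244·244+135·21·21, 244·21+21·244) = (119071,10248)
n=3: (119071,10248)∘(244,21) = (244·119071+135·21·10248, 244·10248+21·119071) = (58106404,5001003)
n=4: (58106404,5001003)∘(244,21) = (244·58106404+135·21·5001003, 244·5001003+21·58106404) = (28355806081,2440479216)

244 21
119071 10248
58106404 5001003
28355806081 2440479216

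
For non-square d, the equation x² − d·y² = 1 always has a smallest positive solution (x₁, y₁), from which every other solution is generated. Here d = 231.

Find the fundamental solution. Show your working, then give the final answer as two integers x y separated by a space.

√231 → a₀=15, period (5,30); ℓ=2 even so k=1
k=0  a_k=15  p_k/q_k = 15/1
k=1  a_k=5  p_k/q_k = 76/5
→ (76, 5).  Check: 76²=5776, 231·5²=5775, difference 1.

76 5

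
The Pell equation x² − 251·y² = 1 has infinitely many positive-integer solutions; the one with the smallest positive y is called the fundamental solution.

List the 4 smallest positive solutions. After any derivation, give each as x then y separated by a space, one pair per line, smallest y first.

3674890 231957
27009633024199 1704832919460
198514860608593651330 12530146894788486843
1459040552203802437039183201 92093823044376819996025080

√251 → a₀=15, period (1,5,2,1,2,…,5,1,30); ℓ=14 even so k=13
a_0=15:  p_0=15·1+0=15,  q_0=15·0+1=1
…
a_3=2:  p_3=2·95+16=206,  q_3=2·6+1=13
a_4=1:  p_4=1·206+95=301,  q_4=1·13+6=19
…
a_6=2:  p_6=2·808+301=1917,  q_6=2·51+19=121
…
a_12=5:  p_12=5·577033+212692=3097857,  q_12=5·36422+13425=195535
a_13=1:  p_13=1·3097857+577033=3674890,  q_13=1·195535+36422=231957
fundamental: x₁=3674890, y₁=231957  (since 13504816512100 − 251·53804049849 = 1)
k=2:  x_2 = 3674890·3674890+251·231957·231957 = 27009633024199,  y_2 = 3674890·231957+231957·3674890 = 1704832919460
k=3:  x_3 = 3674890·27009633024199+251·231957·1704832919460 = 198514860608593651330,  y_3 = 3674890·1704832919460+231957·27009633024199 = 12530146894788486843
k=4:  x_4 = 3674890·198514860608593651330+251·231957·12530146894788486843 = 1459040552203802437039183201,  y_4 = 3674890·12530146894788486843+231957·198514860608593651330 = 92093823044376819996025080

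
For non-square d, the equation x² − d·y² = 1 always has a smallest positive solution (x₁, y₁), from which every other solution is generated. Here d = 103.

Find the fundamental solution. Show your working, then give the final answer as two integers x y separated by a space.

√103 → a₀=10, period (6,1,2,1,1,9,1,1,2,1,6,20); ℓ=12 even so k=11
a_0=10:  p_0=10·1+0=10,  q_0=10·0+1=1
a_1=6:  p_1=6·10+1=61,  q_1=6·1+0=6
a_2=1:  p_2=1·61+10=71,  q_2=1·6+1=7
a_3=2:  p_3=2·71+61=203,  q_3=2·7+6=20
a_4=1:  p_4=1·203+71=274,  q_4=1·20+7=27
…
a_7=1:  p_7=1·4567+477=5044,  q_7=1·450+47=497
a_8=1:  p_8=1·5044+4567=9611,  q_8=1·497+450=947
a_9=2:  p_9=2·9611+5044=24266,  q_9=2·947+497=2391
a_10=1:  p_10=1·24266+9611=33877,  q_10=1·2391+947=3338
a_11=6:  p_11=6·33877+24266=227528,  q_11=6·3338+2391=22419
(x₁, y₁) = (227528, 22419);  227528² − 103·22419² = 1 ✓

227528 22419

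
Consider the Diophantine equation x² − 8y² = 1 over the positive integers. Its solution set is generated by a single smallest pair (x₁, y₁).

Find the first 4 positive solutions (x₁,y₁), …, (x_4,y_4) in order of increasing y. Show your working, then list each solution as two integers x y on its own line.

[2; 1,4] for √8; ℓ=2 ⇒ convergent index 1
i=0: a=2 ⇒ p=2, q=1
i=1: a=1 ⇒ p=3, q=1
→ (3, 1).  Check: 3²=9, 8·1²=8, difference 1.
(x_2, y_2) = (3·3 + 8·1·1, 3·1 + 1·3) = (17, 6)
(x_3, y_3) = (3·17 + 8·1·6, 3·6 + 1·17) = (99, 35)
(x_4, y_4) = (3·99 + 8·1·35, 3·35 + 1·99) = (577, 204)

3 1
17 6
99 35
577 204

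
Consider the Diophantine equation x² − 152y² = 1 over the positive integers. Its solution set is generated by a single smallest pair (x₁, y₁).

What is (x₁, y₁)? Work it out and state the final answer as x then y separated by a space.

37 3

√152 = [12; 3,24, …], period ℓ=2 (even) → k=1
k=0  a_k=12  p_k/q_k = 12/1
k=1  a_k=3  p_k/q_k = 37/3
(x₁, y₁) = (37, 3);  37² − 152·3² = 1 ✓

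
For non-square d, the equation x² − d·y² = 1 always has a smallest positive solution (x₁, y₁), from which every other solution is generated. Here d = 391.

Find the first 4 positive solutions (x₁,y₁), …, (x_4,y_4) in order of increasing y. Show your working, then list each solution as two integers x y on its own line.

[19; 1,3,2,2,1,…,3,1,38] for √391; ℓ=16 ⇒ convergent index 15
a_0=19:  p_0=19·1+0=19,  q_0=19·0+1=1
a_1=1:  p_1=1·19+1=20,  q_1=1·1+0=1
a_2=3:  p_2=3·20+19=79,  q_2=3·1+1=4
a_3=2:  p_3=2·79+20=178,  q_3=2·4+1=9
…
a_5=1:  p_5=1·435+178=613,  q_5=1·22+9=31
a_6=1:  p_6=1·613+435=1048,  q_6=1·31+22=53
…
a_10=1:  p_10=1·107747+52519=160266,  q_10=1·5449+2656=8105
a_11=1:  p_11=1·160266+107747=268013,  q_11=1·8105+5449=13554
a_12=2:  p_12=2·268013+160266=696292,  q_12=2·13554+8105=35213
…
a_14=3:  p_14=3·1660597+696292=5678083,  q_14=3·83980+35213=287153
a_15=1:  p_15=1·5678083+1660597=7338680,  q_15=1·287153+83980=371133
→ (7338680, 371133).  Check: 7338680²=53856224142400, 391·371133²=53856224142399, difference 1.
(x_2, y_2) = (7338680·7338680 + 391·371133·371133, 7338680·371133 + 371133·7338680) = (107712448284799, 5447252648880)
(x_3, y_3) = (7338680·107712448284799 + 391·371133·5447252648880, 7338680·5447252648880 + 371133·107712448284799) = (1580934379957370111960, 79951288138564985667)
(x_4, y_4) = (7338680·1580934379957370111960 + 391·371133·79951288138564985667, 7338680·79951288138564985667 + 371133·1580934379957370111960) = (23203943031010998074028940801, 1173473838473442730776750240)

7338680 371133
107712448284799 5447252648880
1580934379957370111960 79951288138564985667
23203943031010998074028940801 1173473838473442730776750240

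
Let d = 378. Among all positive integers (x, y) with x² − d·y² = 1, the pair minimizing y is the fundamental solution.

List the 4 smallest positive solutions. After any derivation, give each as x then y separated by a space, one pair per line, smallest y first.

[19; 2,3,1,4,1,3,2,38] for √378; ℓ=8 ⇒ convergent index 7
a_0=19:  p_0=19·1+0=19,  q_0=19·0+1=1
…
a_3=1:  p_3=1·136+39=175,  q_3=1·7+2=9
…
a_6=3:  p_6=3·1011+836=3869,  q_6=3·52+43=199
a_7=2:  p_7=2·3869+1011=8749,  q_7=2·199+52=450
→ (8749, 450).  Check: 8749²=76545001, 378·450²=76545000, difference 1.
n=2: (8749,450)∘(8749,450) = (8749·8749+378·450·450, 8749·450+450·8749) = (153090001,7874100)
n=3: (153090001,7874100)∘(8749,450) = (8749·153090001+378·450·7874100, 8749·7874100+450·153090001) = (2678768828749,137781001350)
n=4: (2678768828749,137781001350)∘(8749,450) = (8749·2678768828749+378·450·137781001350, 8749·137781001350+450·2678768828749) = (46873096812360001,2410891953748200)

8749 450
153090001 7874100
2678768828749 137781001350
46873096812360001 2410891953748200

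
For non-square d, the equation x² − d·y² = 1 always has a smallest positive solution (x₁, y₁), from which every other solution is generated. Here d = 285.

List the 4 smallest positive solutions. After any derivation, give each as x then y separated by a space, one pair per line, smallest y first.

d=285: √d = [16; 1,7,2,7,1,32] (ℓ=6, even), read p_5/q_5
a_0=16:  p_0=16·1+0=16,  q_0=16·0+1=1
…
a_4=7:  p_4=7·287+135=2144,  q_4=7·17+8=127
a_5=1:  p_5=1·2144+287=2431,  q_5=1·127+17=144
(x₁, y₁) = (2431, 144);  2431² − 285·144² = 1 ✓
k=2:  x_2 = 2431·2431+285·144·144 = 11819521,  y_2 = 2431·144+144·2431 = 700128
k=3:  x_3 = 2431·11819521+285·144·700128 = 57466508671,  y_3 = 2431·700128+144·11819521 = 3404022192
k=4:  x_4 = 2431·57466508671+285·144·3404022192 = 279402153338881,  y_4 = 2431·3404022192+144·57466508671 = 16550355197376

2431 144
11819521 700128
57466508671 3404022192
279402153338881 16550355197376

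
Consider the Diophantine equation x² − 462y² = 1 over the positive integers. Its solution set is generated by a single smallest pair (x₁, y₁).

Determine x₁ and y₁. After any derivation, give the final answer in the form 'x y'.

43 2

√462 = [21; 2,42, …], period ℓ=2 (even) → k=1
k=0  a_k=21  p_k/q_k = 21/1
k=1  a_k=2  p_k/q_k = 43/2
fundamental: x₁=43, y₁=2  (since 1849 − 462·4 = 1)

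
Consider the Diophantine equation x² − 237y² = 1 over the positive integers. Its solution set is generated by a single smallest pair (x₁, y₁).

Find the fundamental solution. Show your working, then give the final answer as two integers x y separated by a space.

[15; 2,1,1,7,10,7,1,1,2,30] for √237; ℓ=10 ⇒ convergent index 9
step 0: (15, 1)  from 15·(1,0) + (0,1)
…
step 2: (46, 3)  from 1·(31,2) + (15,1)
…
step 5: (5927, 385)  from 10·(585,38) + (77,5)
…
step 8: (90075, 5851)  from 1·(48001,3118) + (42074,2733)
step 9: (228151, 14820)  from 2·(90075,5851) + (48001,3118)
(x₁, y₁) = (228151, 14820);  228151² − 237·14820² = 1 ✓

228151 14820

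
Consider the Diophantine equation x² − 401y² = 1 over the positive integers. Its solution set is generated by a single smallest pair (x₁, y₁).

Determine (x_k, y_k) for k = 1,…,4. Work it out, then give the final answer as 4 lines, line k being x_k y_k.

801 40
1283201 64080
2055687201 102656120
3293209612801 164455040160

√401 = [20; 40, …], period ℓ=1 (odd) → k=1
a_0=20:  p_0=20·1+0=20,  q_0=20·0+1=1
a_1=40:  p_1=40·20+1=801,  q_1=40·1+0=40
(x₁, y₁) = (801, 40);  801² − 401·40² = 1 ✓
(x_2, y_2) = (801·801 + 401·40·40, 801·40 + 40·801) = (1283201, 64080)
(x_3, y_3) = (801·1283201 + 401·40·64080, 801·64080 + 40·1283201) = (2055687201, 102656120)
(x_4, y_4) = (801·2055687201 + 401·40·102656120, 801·102656120 + 40·2055687201) = (3293209612801, 164455040160)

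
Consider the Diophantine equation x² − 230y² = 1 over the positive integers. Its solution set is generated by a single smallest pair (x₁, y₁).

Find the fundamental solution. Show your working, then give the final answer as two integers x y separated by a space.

91 6

[15; 6,30] for √230; ℓ=2 ⇒ convergent index 1
i=0: a=15 ⇒ p=15, q=1
i=1: a=6 ⇒ p=91, q=6
fundamental: x₁=91, y₁=6  (since 8281 − 230·36 = 1)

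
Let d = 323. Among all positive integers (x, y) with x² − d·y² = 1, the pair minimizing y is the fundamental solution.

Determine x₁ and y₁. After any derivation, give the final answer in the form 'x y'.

√323 → a₀=17, period (1,34); ℓ=2 even so k=1
k=0  a_k=17  p_k/q_k = 17/1
k=1  a_k=1  p_k/q_k = 18/1
→ (18, 1).  Check: 18²=324, 323·1²=323, difference 1.

18 1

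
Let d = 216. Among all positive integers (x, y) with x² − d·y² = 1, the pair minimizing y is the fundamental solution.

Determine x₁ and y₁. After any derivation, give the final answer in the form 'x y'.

485 33

√216 = [14; 1,2,3,2,1,28, …], period ℓ=6 (even) → k=5
a_0=14:  p_0=14·1+0=14,  q_0=14·0+1=1
a_1=1:  p_1=1·14+1=15,  q_1=1·1+0=1
a_2=2:  p_2=2·15+14=44,  q_2=2·1+1=3
a_3=3:  p_3=3·44+15=147,  q_3=3·3+1=10
a_4=2:  p_4=2·147+44=338,  q_4=2·10+3=23
a_5=1:  p_5=1·338+147=485,  q_5=1·23+10=33
(x₁, y₁) = (485, 33);  485² − 216·33² = 1 ✓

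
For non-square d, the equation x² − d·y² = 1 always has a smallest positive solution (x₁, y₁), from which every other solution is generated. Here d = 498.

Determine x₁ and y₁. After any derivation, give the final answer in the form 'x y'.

√498 = [22; 3,6,22,6,3,44, …], period ℓ=6 (even) → k=5
i=0: a=22 ⇒ p=22, q=1
…
i=4: a=6 ⇒ p=56794, q=2545
i=5: a=3 ⇒ p=179777, q=8056
fundamental: x₁=179777, y₁=8056  (since 32319769729 − 498·64899136 = 1)

179777 8056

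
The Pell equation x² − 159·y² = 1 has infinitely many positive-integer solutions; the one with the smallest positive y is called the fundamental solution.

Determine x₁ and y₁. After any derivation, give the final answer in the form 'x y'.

d=159: √d = [12; 1,1,1,1,3,1,1,1,1,24] (ℓ=10, even), read p_9/q_9
k=0  a_k=12  p_k/q_k = 12/1
…
k=5  a_k=3  p_k/q_k = 227/18
…
k=8  a_k=1  p_k/q_k = 807/64
k=9  a_k=1  p_k/q_k = 1324/105
→ (1324, 105).  Check: 1324²=1752976, 159·105²=1752975, difference 1.

1324 105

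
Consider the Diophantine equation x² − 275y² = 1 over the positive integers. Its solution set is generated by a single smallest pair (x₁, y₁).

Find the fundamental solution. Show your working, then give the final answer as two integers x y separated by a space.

199 12

[16; 1,1,2,1,1,32] for √275; ℓ=6 ⇒ convergent index 5
a_0=16:  p_0=16·1+0=16,  q_0=16·0+1=1
…
a_4=1:  p_4=1·83+33=116,  q_4=1·5+2=7
a_5=1:  p_5=1·116+83=199,  q_5=1·7+5=12
→ (199, 12).  Check: 199²=39601, 275·12²=39600, difference 1.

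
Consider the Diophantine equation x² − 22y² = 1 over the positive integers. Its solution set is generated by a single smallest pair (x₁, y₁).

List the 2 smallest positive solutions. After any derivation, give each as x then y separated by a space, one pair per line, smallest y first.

d=22: √d = [4; 1,2,4,2,1,8] (ℓ=6, even), read p_5/q_5
step 0: (4, 1)  from 4·(1,0) + (0,1)
step 1: (5, 1)  from 1·(4,1) + (1,0)
…
step 4: (136, 29)  from 2·(61,13) + (14,3)
step 5: (197, 42)  from 1·(136,29) + (61,13)
fundamental: x₁=197, y₁=42  (since 38809 − 22·1764 = 1)
(197+42√22)^2 = 77617 + 16548√22

197 42
77617 16548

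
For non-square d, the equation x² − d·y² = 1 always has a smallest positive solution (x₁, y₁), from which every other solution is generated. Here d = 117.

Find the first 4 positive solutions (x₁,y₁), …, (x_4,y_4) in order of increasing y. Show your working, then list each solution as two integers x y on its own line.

649 60
842401 77880
1093435849 101088180
1419278889601 131212379760

√117 → a₀=10, period (1,4,2,4,1,20); ℓ=6 even so k=5
i=0: a=10 ⇒ p=10, q=1
…
i=3: a=2 ⇒ p=119, q=11
i=4: a=4 ⇒ p=530, q=49
i=5: a=1 ⇒ p=649, q=60
→ (649, 60).  Check: 649²=421201, 117·60²=421200, difference 1.
(649+60√117)^2 = 842401 + 77880√117
(649+60√117)^3 = 1093435849 + 101088180√117
(649+60√117)^4 = 1419278889601 + 131212379760√117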